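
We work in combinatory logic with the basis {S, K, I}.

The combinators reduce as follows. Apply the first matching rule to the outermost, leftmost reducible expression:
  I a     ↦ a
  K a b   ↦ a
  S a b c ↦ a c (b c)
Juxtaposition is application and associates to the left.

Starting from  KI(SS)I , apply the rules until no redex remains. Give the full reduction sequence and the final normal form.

  start: KI(SS)I
  →1  II
  →2  I

Answer: normal form = I  (in 2 steps)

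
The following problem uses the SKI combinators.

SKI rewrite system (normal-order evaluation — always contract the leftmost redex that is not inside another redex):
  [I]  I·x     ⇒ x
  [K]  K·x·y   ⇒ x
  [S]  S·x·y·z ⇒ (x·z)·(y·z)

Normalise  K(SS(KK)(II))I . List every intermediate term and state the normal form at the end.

Answer: normal form = SIK  (in 4 steps)

Derivation:
  start: K(SS(KK)(II))I
  step 1: SS(KK)(II)
  step 2: S(II)(KK(II))
  step 3: SI(KK(II))
  step 4: SIK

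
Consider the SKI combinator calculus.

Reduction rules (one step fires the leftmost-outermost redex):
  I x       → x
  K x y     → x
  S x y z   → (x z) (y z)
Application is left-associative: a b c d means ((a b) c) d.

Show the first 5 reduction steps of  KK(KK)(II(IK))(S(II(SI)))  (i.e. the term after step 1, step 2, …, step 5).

  start: KK(KK)(II(IK))(S(II(SI)))
  [1] K(II(IK))(S(II(SI)))
  [2] II(IK)
  [3] I(IK)
  [4] IK
  [5] K

Answer: after 5 steps: K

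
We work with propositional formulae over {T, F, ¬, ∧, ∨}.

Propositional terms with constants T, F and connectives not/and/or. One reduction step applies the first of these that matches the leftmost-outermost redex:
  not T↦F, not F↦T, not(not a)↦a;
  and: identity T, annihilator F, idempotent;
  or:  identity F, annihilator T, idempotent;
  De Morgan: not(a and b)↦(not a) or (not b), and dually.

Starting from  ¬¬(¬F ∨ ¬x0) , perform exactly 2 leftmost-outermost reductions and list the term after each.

Answer: after 2 steps: T ∨ ¬x0

Working:
  start: ¬¬(¬F ∨ ¬x0)
  →1  ¬F ∨ ¬x0
  →2  T ∨ ¬x0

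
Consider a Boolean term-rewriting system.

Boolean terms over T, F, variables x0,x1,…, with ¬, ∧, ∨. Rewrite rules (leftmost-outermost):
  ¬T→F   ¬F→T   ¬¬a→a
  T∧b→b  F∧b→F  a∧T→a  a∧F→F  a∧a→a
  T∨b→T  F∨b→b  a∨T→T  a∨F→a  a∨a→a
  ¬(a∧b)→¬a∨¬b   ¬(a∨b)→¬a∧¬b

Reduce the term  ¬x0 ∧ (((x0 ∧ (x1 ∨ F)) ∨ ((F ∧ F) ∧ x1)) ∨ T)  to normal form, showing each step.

Answer: normal form = ¬x0  (in 2 steps)

Reduction:
  start: ¬x0 ∧ (((x0 ∧ (x1 ∨ F)) ∨ ((F ∧ F) ∧ x1)) ∨ T)
  [1] ¬x0 ∧ T
  [2] ¬x0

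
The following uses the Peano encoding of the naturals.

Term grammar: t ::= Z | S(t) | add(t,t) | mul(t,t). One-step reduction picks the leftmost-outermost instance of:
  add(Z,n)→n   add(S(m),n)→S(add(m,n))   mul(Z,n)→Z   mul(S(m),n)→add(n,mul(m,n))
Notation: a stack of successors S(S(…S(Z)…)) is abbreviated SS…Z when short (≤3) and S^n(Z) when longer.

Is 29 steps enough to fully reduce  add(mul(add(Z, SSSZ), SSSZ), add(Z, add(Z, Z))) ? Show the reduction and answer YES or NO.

Answer: YES — reaches normal form S^9(Z) in 29 ≤ 29 steps

Reduction:
  start: add(mul(add(Z, SSSZ), SSSZ), add(Z, add(Z, Z)))
  step 1: add(mul(SSSZ, SSSZ), add(Z, add(Z, Z)))
  step 2: add(add(SSSZ, mul(SSZ, SSSZ)), add(Z, add(Z, Z)))
  step 3: add(S(add(SSZ, mul(SSZ, SSSZ))), add(Z, add(Z, Z)))
  step 4: S(add(add(SSZ, mul(SSZ, SSSZ)), add(Z, add(Z, Z))))
  step 5: S(add(S(add(SZ, mul(SSZ, SSSZ))), add(Z, add(Z, Z))))
  step 6: S(S(add(add(SZ, mul(SSZ, SSSZ)), add(Z, add(Z, Z)))))
  step 7: S(S(add(S(add(Z, mul(SSZ, SSSZ))), add(Z, add(Z, Z)))))
  step 8: S(S(S(add(add(Z, mul(SSZ, SSSZ)), add(Z, add(Z, Z))))))
  step 9: S(S(S(add(mul(SSZ, SSSZ), add(Z, add(Z, Z))))))
  step 10: S(S(S(add(add(SSSZ, mul(SZ, SSSZ)), add(Z, add(Z, Z))))))
  step 11: S(S(S(add(S(add(SSZ, mul(SZ, SSSZ))), add(Z, add(Z, Z))))))
  step 12: S(S(S(S(add(add(SSZ, mul(SZ, SSSZ)), add(Z, add(Z, Z)))))))
  step 13: S(S(S(S(add(S(add(SZ, mul(SZ, SSSZ))), add(Z, add(Z, Z)))))))
  step 14: S(S(S(S(S(add(add(SZ, mul(SZ, SSSZ)), add(Z, add(Z, Z))))))))
  step 15: S(S(S(S(S(add(S(add(Z, mul(SZ, SSSZ))), add(Z, add(Z, Z))))))))
  step 16: S(S(S(S(S(S(add(add(Z, mul(SZ, SSSZ)), add(Z, add(Z, Z)))))))))
  step 17: S(S(S(S(S(S(add(mul(SZ, SSSZ), add(Z, add(Z, Z)))))))))
  step 18: S(S(S(S(S(S(add(add(SSSZ, mul(Z, SSSZ)), add(Z, add(Z, Z)))))))))
  step 19: S(S(S(S(S(S(add(S(add(SSZ, mul(Z, SSSZ))), add(Z, add(Z, Z)))))))))
  step 20: S(S(S(S(S(S(S(add(add(SSZ, mul(Z, SSSZ)), add(Z, add(Z, Z))))))))))
  step 21: S(S(S(S(S(S(S(add(S(add(SZ, mul(Z, SSSZ))), add(Z, add(Z, Z))))))))))
  step 22: S(S(S(S(S(S(S(S(add(add(SZ, mul(Z, SSSZ)), add(Z, add(Z, Z)))))))))))
  step 23: S(S(S(S(S(S(S(S(add(S(add(Z, mul(Z, SSSZ))), add(Z, add(Z, Z)))))))))))
  step 24: S(S(S(S(S(S(S(S(S(add(add(Z, mul(Z, SSSZ)), add(Z, add(Z, Z))))))))))))
  step 25: S(S(S(S(S(S(S(S(S(add(mul(Z, SSSZ), add(Z, add(Z, Z))))))))))))
  step 26: S(S(S(S(S(S(S(S(S(add(Z, add(Z, add(Z, Z))))))))))))
  step 27: S(S(S(S(S(S(S(S(S(add(Z, add(Z, Z)))))))))))
  step 28: S(S(S(S(S(S(S(S(S(add(Z, Z))))))))))
  step 29: S^9(Z)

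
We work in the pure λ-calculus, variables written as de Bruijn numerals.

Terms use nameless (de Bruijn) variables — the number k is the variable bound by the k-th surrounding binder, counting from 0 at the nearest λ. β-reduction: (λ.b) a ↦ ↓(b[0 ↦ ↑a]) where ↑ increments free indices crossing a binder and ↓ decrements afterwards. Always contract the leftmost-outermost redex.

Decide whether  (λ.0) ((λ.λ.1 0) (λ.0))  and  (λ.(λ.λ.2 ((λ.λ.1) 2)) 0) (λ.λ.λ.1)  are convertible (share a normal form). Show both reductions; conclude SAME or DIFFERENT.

Answer: DIFFERENT — A ⇓ λ.0, B ⇓ λ.λ.λ.1

Working:
Term A:
  start: (λ.0) ((λ.λ.1 0) (λ.0))
  →1  (λ.λ.1 0) (λ.0)
  →2  λ.(λ.0) 0
  →3  λ.0

Term B:
  start: (λ.(λ.λ.2 ((λ.λ.1) 2)) 0) (λ.λ.λ.1)
  →1  (λ.λ.(λ.λ.λ.1) ((λ.λ.1) (λ.λ.λ.1))) (λ.λ.λ.1)
  →2  λ.(λ.λ.λ.1) ((λ.λ.1) (λ.λ.λ.1))
  →3  λ.λ.λ.1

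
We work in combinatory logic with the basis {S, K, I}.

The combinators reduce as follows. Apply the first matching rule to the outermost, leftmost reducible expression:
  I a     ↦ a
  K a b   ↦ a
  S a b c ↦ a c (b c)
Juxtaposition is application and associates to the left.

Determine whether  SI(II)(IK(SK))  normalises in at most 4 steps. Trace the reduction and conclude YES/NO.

Answer: YES — reaches normal form SK in 4 ≤ 4 steps

Working:
  start: SI(II)(IK(SK))
  →1  I(IK(SK))(II(IK(SK)))
  →2  IK(SK)(II(IK(SK)))
  →3  K(SK)(II(IK(SK)))
  →4  SK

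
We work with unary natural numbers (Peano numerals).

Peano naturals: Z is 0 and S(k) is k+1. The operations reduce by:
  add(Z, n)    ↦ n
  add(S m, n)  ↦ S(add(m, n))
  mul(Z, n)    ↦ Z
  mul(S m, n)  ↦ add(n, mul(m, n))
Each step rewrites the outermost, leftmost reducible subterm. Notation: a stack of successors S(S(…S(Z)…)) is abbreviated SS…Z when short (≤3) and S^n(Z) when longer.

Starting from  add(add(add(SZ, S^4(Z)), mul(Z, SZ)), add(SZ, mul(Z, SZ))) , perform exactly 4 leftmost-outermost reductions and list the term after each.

  start: add(add(add(SZ, S^4(Z)), mul(Z, SZ)), add(SZ, mul(Z, SZ)))
  step 1: add(add(S(add(Z, S^4(Z))), mul(Z, SZ)), add(SZ, mul(Z, SZ)))
  step 2: add(S(add(add(Z, S^4(Z)), mul(Z, SZ))), add(SZ, mul(Z, SZ)))
  step 3: S(add(add(add(Z, S^4(Z)), mul(Z, SZ)), add(SZ, mul(Z, SZ))))
  step 4: S(add(add(S^4(Z), mul(Z, SZ)), add(SZ, mul(Z, SZ))))

Answer: after 4 steps: S(add(add(S^4(Z), mul(Z, SZ)), add(SZ, mul(Z, SZ))))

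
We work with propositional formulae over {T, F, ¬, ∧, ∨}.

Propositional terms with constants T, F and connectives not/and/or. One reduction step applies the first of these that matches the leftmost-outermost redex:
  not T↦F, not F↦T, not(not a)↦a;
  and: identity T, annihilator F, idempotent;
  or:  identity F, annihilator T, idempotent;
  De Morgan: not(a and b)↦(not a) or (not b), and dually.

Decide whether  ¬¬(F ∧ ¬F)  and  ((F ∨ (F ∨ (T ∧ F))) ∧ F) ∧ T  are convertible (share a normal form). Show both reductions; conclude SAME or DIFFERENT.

Term A:
  start: ¬¬(F ∧ ¬F)
  step 1: F ∧ ¬F
  step 2: F

Term B:
  start: ((F ∨ (F ∨ (T ∧ F))) ∧ F) ∧ T
  step 1: (F ∨ (F ∨ (T ∧ F))) ∧ F
  step 2: F

Answer: SAME — A ⇓ F, B ⇓ F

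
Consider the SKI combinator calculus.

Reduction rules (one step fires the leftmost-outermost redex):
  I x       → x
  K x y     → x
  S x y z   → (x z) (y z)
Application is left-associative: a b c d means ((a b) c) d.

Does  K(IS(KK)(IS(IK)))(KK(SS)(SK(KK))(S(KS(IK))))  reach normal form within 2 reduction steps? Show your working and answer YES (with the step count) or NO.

Answer: NO — after 2 steps the term is S(KK)(IS(IK)), not yet normal

Working:
  start: K(IS(KK)(IS(IK)))(KK(SS)(SK(KK))(S(KS(IK))))
  step 1: IS(KK)(IS(IK))
  step 2: S(KK)(IS(IK))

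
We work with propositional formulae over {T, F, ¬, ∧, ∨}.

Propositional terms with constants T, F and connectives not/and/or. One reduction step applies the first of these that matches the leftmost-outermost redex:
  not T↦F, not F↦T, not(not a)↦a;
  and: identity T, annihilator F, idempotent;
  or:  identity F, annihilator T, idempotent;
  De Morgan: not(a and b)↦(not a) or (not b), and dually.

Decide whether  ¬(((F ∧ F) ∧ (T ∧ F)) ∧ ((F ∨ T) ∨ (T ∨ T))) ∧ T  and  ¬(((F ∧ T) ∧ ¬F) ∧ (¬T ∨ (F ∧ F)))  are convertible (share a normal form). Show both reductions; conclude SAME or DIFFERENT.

Answer: SAME — A ⇓ T, B ⇓ T

Reduction:
Term A:
  start: ¬(((F ∧ F) ∧ (T ∧ F)) ∧ ((F ∨ T) ∨ (T ∨ T))) ∧ T
  [1] ¬(((F ∧ F) ∧ (T ∧ F)) ∧ ((F ∨ T) ∨ (T ∨ T)))
  [2] ¬((F ∧ F) ∧ (T ∧ F)) ∨ ¬((F ∨ T) ∨ (T ∨ T))
  [3] (¬(F ∧ F) ∨ ¬(T ∧ F)) ∨ ¬((F ∨ T) ∨ (T ∨ T))
  [4] ((¬F ∨ ¬F) ∨ ¬(T ∧ F)) ∨ ¬((F ∨ T) ∨ (T ∨ T))
  [5] (¬F ∨ ¬(T ∧ F)) ∨ ¬((F ∨ T) ∨ (T ∨ T))
  [6] (T ∨ ¬(T ∧ F)) ∨ ¬((F ∨ T) ∨ (T ∨ T))
  [7] T ∨ ¬((F ∨ T) ∨ (T ∨ T))
  [8] T

Term B:
  start: ¬(((F ∧ T) ∧ ¬F) ∧ (¬T ∨ (F ∧ F)))
  [1] ¬((F ∧ T) ∧ ¬F) ∨ ¬(¬T ∨ (F ∧ F))
  [2] (¬(F ∧ T) ∨ ¬¬F) ∨ ¬(¬T ∨ (F ∧ F))
  [3] ((¬F ∨ ¬T) ∨ ¬¬F) ∨ ¬(¬T ∨ (F ∧ F))
  [4] ((T ∨ ¬T) ∨ ¬¬F) ∨ ¬(¬T ∨ (F ∧ F))
  [5] (T ∨ ¬¬F) ∨ ¬(¬T ∨ (F ∧ F))
  [6] T ∨ ¬(¬T ∨ (F ∧ F))
  [7] T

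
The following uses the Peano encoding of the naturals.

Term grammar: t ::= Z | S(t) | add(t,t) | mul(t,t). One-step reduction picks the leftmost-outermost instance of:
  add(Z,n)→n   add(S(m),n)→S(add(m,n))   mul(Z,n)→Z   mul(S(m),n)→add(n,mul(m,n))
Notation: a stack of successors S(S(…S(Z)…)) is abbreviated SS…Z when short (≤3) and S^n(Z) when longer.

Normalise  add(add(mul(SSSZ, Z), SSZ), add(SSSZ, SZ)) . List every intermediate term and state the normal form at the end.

Answer: normal form = S^6(Z)  (in 15 steps)

Derivation:
  start: add(add(mul(SSSZ, Z), SSZ), add(SSSZ, SZ))
  step 1: add(add(add(Z, mul(SSZ, Z)), SSZ), add(SSSZ, SZ))
  step 2: add(add(mul(SSZ, Z), SSZ), add(SSSZ, SZ))
  step 3: add(add(add(Z, mul(SZ, Z)), SSZ), add(SSSZ, SZ))
  step 4: add(add(mul(SZ, Z), SSZ), add(SSSZ, SZ))
  step 5: add(add(add(Z, mul(Z, Z)), SSZ), add(SSSZ, SZ))
  step 6: add(add(mul(Z, Z), SSZ), add(SSSZ, SZ))
  step 7: add(add(Z, SSZ), add(SSSZ, SZ))
  step 8: add(SSZ, add(SSSZ, SZ))
  step 9: S(add(SZ, add(SSSZ, SZ)))
  step 10: S(S(add(Z, add(SSSZ, SZ))))
  step 11: S(S(add(SSSZ, SZ)))
  step 12: S(S(S(add(SSZ, SZ))))
  step 13: S(S(S(S(add(SZ, SZ)))))
  step 14: S(S(S(S(S(add(Z, SZ))))))
  step 15: S^6(Z)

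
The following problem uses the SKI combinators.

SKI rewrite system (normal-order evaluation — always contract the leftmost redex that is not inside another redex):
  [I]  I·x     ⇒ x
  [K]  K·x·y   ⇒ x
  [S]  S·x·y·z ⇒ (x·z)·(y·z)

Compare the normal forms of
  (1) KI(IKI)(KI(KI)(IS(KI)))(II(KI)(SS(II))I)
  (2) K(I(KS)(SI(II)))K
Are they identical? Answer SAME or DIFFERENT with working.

Answer: DIFFERENT — A ⇓ S(KI)I, B ⇓ S

Reduction:
Term A:
  start: KI(IKI)(KI(KI)(IS(KI)))(II(KI)(SS(II))I)
  [1] I(KI(KI)(IS(KI)))(II(KI)(SS(II))I)
  [2] KI(KI)(IS(KI))(II(KI)(SS(II))I)
  [3] I(IS(KI))(II(KI)(SS(II))I)
  [4] IS(KI)(II(KI)(SS(II))I)
  [5] S(KI)(II(KI)(SS(II))I)
  [6] S(KI)(I(KI)(SS(II))I)
  [7] S(KI)(KI(SS(II))I)
  [8] S(KI)(II)
  [9] S(KI)I

Term B:
  start: K(I(KS)(SI(II)))K
  [1] I(KS)(SI(II))
  [2] KS(SI(II))
  [3] S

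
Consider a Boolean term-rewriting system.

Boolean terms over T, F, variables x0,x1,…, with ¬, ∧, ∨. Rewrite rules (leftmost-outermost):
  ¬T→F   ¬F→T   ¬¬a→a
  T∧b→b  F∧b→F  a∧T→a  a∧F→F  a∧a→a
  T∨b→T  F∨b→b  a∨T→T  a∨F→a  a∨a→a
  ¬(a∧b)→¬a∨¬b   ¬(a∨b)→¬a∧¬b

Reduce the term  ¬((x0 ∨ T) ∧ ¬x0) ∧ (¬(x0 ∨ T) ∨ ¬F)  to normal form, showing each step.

Answer: normal form = x0  (in 12 steps)

Reduction:
  start: ¬((x0 ∨ T) ∧ ¬x0) ∧ (¬(x0 ∨ T) ∨ ¬F)
  [1] (¬(x0 ∨ T) ∨ ¬¬x0) ∧ (¬(x0 ∨ T) ∨ ¬F)
  [2] ((¬x0 ∧ ¬T) ∨ ¬¬x0) ∧ (¬(x0 ∨ T) ∨ ¬F)
  [3] ((¬x0 ∧ F) ∨ ¬¬x0) ∧ (¬(x0 ∨ T) ∨ ¬F)
  [4] (F ∨ ¬¬x0) ∧ (¬(x0 ∨ T) ∨ ¬F)
  [5] ¬¬x0 ∧ (¬(x0 ∨ T) ∨ ¬F)
  [6] x0 ∧ (¬(x0 ∨ T) ∨ ¬F)
  [7] x0 ∧ ((¬x0 ∧ ¬T) ∨ ¬F)
  [8] x0 ∧ ((¬x0 ∧ F) ∨ ¬F)
  [9] x0 ∧ (F ∨ ¬F)
  [10] x0 ∧ ¬F
  [11] x0 ∧ T
  [12] x0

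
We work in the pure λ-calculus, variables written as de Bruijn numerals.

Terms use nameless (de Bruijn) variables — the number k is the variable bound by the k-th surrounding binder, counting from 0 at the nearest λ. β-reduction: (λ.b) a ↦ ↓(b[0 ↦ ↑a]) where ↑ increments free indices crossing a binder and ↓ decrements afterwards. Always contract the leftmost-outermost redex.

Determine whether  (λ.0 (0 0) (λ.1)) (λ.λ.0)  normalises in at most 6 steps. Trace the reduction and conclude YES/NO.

Answer: YES — reaches normal form λ.λ.λ.0 in 3 ≤ 6 steps

Derivation:
  start: (λ.0 (0 0) (λ.1)) (λ.λ.0)
  [1] (λ.λ.0) ((λ.λ.0) (λ.λ.0)) (λ.λ.λ.0)
  [2] (λ.0) (λ.λ.λ.0)
  [3] λ.λ.λ.0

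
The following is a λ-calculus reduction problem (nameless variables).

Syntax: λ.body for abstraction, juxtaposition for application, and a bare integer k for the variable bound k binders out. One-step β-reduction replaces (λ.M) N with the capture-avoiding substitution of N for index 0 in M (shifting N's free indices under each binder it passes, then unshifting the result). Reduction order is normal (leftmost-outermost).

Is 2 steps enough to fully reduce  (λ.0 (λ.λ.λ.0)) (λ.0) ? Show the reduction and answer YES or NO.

Answer: YES — reaches normal form λ.λ.λ.0 in 2 ≤ 2 steps

Derivation:
  start: (λ.0 (λ.λ.λ.0)) (λ.0)
  →1  (λ.0) (λ.λ.λ.0)
  →2  λ.λ.λ.0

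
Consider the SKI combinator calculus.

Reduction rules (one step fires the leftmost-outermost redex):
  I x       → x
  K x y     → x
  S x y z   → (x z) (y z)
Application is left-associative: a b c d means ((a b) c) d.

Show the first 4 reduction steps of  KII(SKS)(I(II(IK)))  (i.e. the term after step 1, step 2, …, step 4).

Answer: after 4 steps: I(II(IK))

Derivation:
  start: KII(SKS)(I(II(IK)))
  [1] I(SKS)(I(II(IK)))
  [2] SKS(I(II(IK)))
  [3] K(I(II(IK)))(S(I(II(IK))))
  [4] I(II(IK))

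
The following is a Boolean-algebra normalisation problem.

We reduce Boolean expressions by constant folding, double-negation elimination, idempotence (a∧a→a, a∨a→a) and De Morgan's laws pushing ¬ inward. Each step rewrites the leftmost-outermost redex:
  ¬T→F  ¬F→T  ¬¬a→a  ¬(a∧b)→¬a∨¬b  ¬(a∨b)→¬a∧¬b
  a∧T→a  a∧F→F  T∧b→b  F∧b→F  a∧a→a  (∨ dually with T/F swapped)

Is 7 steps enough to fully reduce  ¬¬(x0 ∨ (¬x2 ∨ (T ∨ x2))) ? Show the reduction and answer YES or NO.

  start: ¬¬(x0 ∨ (¬x2 ∨ (T ∨ x2)))
  →1  x0 ∨ (¬x2 ∨ (T ∨ x2))
  →2  x0 ∨ (¬x2 ∨ T)
  →3  x0 ∨ T
  →4  T

Answer: YES — reaches normal form T in 4 ≤ 7 steps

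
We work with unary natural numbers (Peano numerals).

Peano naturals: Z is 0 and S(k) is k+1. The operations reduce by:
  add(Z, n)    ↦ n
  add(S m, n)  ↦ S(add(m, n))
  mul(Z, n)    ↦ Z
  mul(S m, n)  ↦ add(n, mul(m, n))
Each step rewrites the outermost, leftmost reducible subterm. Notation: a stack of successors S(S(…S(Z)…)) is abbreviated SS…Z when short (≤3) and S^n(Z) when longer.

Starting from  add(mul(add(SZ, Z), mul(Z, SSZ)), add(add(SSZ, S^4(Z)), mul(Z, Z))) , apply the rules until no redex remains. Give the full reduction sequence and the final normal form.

  start: add(mul(add(SZ, Z), mul(Z, SSZ)), add(add(SSZ, S^4(Z)), mul(Z, Z)))
  →1  add(mul(S(add(Z, Z)), mul(Z, SSZ)), add(add(SSZ, S^4(Z)), mul(Z, Z)))
  →2  add(add(mul(Z, SSZ), mul(add(Z, Z), mul(Z, SSZ))), add(add(SSZ, S^4(Z)), mul(Z, Z)))
  →3  add(add(Z, mul(add(Z, Z), mul(Z, SSZ))), add(add(SSZ, S^4(Z)), mul(Z, Z)))
  →4  add(mul(add(Z, Z), mul(Z, SSZ)), add(add(SSZ, S^4(Z)), mul(Z, Z)))
  →5  add(mul(Z, mul(Z, SSZ)), add(add(SSZ, S^4(Z)), mul(Z, Z)))
  →6  add(Z, add(add(SSZ, S^4(Z)), mul(Z, Z)))
  →7  add(add(SSZ, S^4(Z)), mul(Z, Z))
  →8  add(S(add(SZ, S^4(Z))), mul(Z, Z))
  →9  S(add(add(SZ, S^4(Z)), mul(Z, Z)))
  →10  S(add(S(add(Z, S^4(Z))), mul(Z, Z)))
  →11  S(S(add(add(Z, S^4(Z)), mul(Z, Z))))
  →12  S(S(add(S^4(Z), mul(Z, Z))))
  →13  S(S(S(add(SSSZ, mul(Z, Z)))))
  →14  S(S(S(S(add(SSZ, mul(Z, Z))))))
  →15  S(S(S(S(S(add(SZ, mul(Z, Z)))))))
  →16  S(S(S(S(S(S(add(Z, mul(Z, Z))))))))
  →17  S(S(S(S(S(S(mul(Z, Z)))))))
  →18  S^6(Z)

Answer: normal form = S^6(Z)  (in 18 steps)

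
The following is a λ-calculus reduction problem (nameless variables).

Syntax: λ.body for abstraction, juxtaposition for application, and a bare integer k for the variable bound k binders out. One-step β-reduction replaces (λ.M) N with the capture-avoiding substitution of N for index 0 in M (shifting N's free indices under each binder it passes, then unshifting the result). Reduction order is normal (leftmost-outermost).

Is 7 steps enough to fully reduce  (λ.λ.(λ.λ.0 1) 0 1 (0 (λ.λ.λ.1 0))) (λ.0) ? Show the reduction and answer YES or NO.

  start: (λ.λ.(λ.λ.0 1) 0 1 (0 (λ.λ.λ.1 0))) (λ.0)
  step 1: λ.(λ.λ.0 1) 0 (λ.0) (0 (λ.λ.λ.1 0))
  step 2: λ.(λ.0 1) (λ.0) (0 (λ.λ.λ.1 0))
  step 3: λ.(λ.0) 0 (0 (λ.λ.λ.1 0))
  step 4: λ.0 (0 (λ.λ.λ.1 0))

Answer: YES — reaches normal form λ.0 (0 (λ.λ.λ.1 0)) in 4 ≤ 7 steps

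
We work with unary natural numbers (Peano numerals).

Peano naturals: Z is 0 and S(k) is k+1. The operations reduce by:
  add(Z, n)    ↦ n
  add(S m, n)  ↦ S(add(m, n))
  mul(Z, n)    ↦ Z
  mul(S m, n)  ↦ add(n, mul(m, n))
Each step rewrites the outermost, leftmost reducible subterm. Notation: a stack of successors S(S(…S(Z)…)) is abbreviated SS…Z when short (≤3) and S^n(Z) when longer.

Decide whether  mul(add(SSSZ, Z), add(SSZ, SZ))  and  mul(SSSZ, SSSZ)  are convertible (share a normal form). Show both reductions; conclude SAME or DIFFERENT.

Answer: SAME — A ⇓ S^9(Z), B ⇓ S^9(Z)

Derivation:
Term A:
  start: mul(add(SSSZ, Z), add(SSZ, SZ))
  step 1: mul(S(add(SSZ, Z)), add(SSZ, SZ))
  step 2: add(add(SSZ, SZ), mul(add(SSZ, Z), add(SSZ, SZ)))
  step 3: add(S(add(SZ, SZ)), mul(add(SSZ, Z), add(SSZ, SZ)))
  step 4: S(add(add(SZ, SZ), mul(add(SSZ, Z), add(SSZ, SZ))))
  step 5: S(add(S(add(Z, SZ)), mul(add(SSZ, Z), add(SSZ, SZ))))
  step 6: S(S(add(add(Z, SZ), mul(add(SSZ, Z), add(SSZ, SZ)))))
  step 7: S(S(add(SZ, mul(add(SSZ, Z), add(SSZ, SZ)))))
  step 8: S(S(S(add(Z, mul(add(SSZ, Z), add(SSZ, SZ))))))
  step 9: S(S(S(mul(add(SSZ, Z), add(SSZ, SZ)))))
  step 10: S(S(S(mul(S(add(SZ, Z)), add(SSZ, SZ)))))
  step 11: S(S(S(add(add(SSZ, SZ), mul(add(SZ, Z), add(SSZ, SZ))))))
  step 12: S(S(S(add(S(add(SZ, SZ)), mul(add(SZ, Z), add(SSZ, SZ))))))
  step 13: S(S(S(S(add(add(SZ, SZ), mul(add(SZ, Z), add(SSZ, SZ)))))))
  step 14: S(S(S(S(add(S(add(Z, SZ)), mul(add(SZ, Z), add(SSZ, SZ)))))))
  step 15: S(S(S(S(S(add(add(Z, SZ), mul(add(SZ, Z), add(SSZ, SZ))))))))
  step 16: S(S(S(S(S(add(SZ, mul(add(SZ, Z), add(SSZ, SZ))))))))
  step 17: S(S(S(S(S(S(add(Z, mul(add(SZ, Z), add(SSZ, SZ)))))))))
  step 18: S(S(S(S(S(S(mul(add(SZ, Z), add(SSZ, SZ))))))))
  step 19: S(S(S(S(S(S(mul(S(add(Z, Z)), add(SSZ, SZ))))))))
  step 20: S(S(S(S(S(S(add(add(SSZ, SZ), mul(add(Z, Z), add(SSZ, SZ)))))))))
  step 21: S(S(S(S(S(S(add(S(add(SZ, SZ)), mul(add(Z, Z), add(SSZ, SZ)))))))))
  step 22: S(S(S(S(S(S(S(add(add(SZ, SZ), mul(add(Z, Z), add(SSZ, SZ))))))))))
  step 23: S(S(S(S(S(S(S(add(S(add(Z, SZ)), mul(add(Z, Z), add(SSZ, SZ))))))))))
  step 24: S(S(S(S(S(S(S(S(add(add(Z, SZ), mul(add(Z, Z), add(SSZ, SZ)))))))))))
  step 25: S(S(S(S(S(S(S(S(add(SZ, mul(add(Z, Z), add(SSZ, SZ)))))))))))
  step 26: S(S(S(S(S(S(S(S(S(add(Z, mul(add(Z, Z), add(SSZ, SZ))))))))))))
  step 27: S(S(S(S(S(S(S(S(S(mul(add(Z, Z), add(SSZ, SZ)))))))))))
  step 28: S(S(S(S(S(S(S(S(S(mul(Z, add(SSZ, SZ)))))))))))
  step 29: S^9(Z)

Term B:
  start: mul(SSSZ, SSSZ)
  step 1: add(SSSZ, mul(SSZ, SSSZ))
  step 2: S(add(SSZ, mul(SSZ, SSSZ)))
  step 3: S(S(add(SZ, mul(SSZ, SSSZ))))
  step 4: S(S(S(add(Z, mul(SSZ, SSSZ)))))
  step 5: S(S(S(mul(SSZ, SSSZ))))
  step 6: S(S(S(add(SSSZ, mul(SZ, SSSZ)))))
  step 7: S(S(S(S(add(SSZ, mul(SZ, SSSZ))))))
  step 8: S(S(S(S(S(add(SZ, mul(SZ, SSSZ)))))))
  step 9: S(S(S(S(S(S(add(Z, mul(SZ, SSSZ))))))))
  step 10: S(S(S(S(S(S(mul(SZ, SSSZ)))))))
  step 11: S(S(S(S(S(S(add(SSSZ, mul(Z, SSSZ))))))))
  step 12: S(S(S(S(S(S(S(add(SSZ, mul(Z, SSSZ)))))))))
  step 13: S(S(S(S(S(S(S(S(add(SZ, mul(Z, SSSZ))))))))))
  step 14: S(S(S(S(S(S(S(S(S(add(Z, mul(Z, SSSZ)))))))))))
  step 15: S(S(S(S(S(S(S(S(S(mul(Z, SSSZ))))))))))
  step 16: S^9(Z)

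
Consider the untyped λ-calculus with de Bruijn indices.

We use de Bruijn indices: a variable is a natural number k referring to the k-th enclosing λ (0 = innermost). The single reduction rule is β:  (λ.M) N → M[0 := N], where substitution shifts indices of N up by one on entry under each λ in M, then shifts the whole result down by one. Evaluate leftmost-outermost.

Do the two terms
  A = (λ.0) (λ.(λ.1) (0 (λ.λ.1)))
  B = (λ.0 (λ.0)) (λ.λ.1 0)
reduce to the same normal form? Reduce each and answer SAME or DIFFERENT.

Term A:
  start: (λ.0) (λ.(λ.1) (0 (λ.λ.1)))
  [1] λ.(λ.1) (0 (λ.λ.1))
  [2] λ.0

Term B:
  start: (λ.0 (λ.0)) (λ.λ.1 0)
  [1] (λ.λ.1 0) (λ.0)
  [2] λ.(λ.0) 0
  [3] λ.0

Answer: SAME — A ⇓ λ.0, B ⇓ λ.0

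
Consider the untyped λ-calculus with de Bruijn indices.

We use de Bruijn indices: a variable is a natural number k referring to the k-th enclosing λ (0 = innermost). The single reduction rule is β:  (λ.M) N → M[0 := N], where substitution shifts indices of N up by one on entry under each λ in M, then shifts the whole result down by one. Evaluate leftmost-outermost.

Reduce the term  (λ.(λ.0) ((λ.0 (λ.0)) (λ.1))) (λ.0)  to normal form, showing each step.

  start: (λ.(λ.0) ((λ.0 (λ.0)) (λ.1))) (λ.0)
  →1  (λ.0) ((λ.0 (λ.0)) (λ.λ.0))
  →2  (λ.0 (λ.0)) (λ.λ.0)
  →3  (λ.λ.0) (λ.0)
  →4  λ.0

Answer: normal form = λ.0  (in 4 steps)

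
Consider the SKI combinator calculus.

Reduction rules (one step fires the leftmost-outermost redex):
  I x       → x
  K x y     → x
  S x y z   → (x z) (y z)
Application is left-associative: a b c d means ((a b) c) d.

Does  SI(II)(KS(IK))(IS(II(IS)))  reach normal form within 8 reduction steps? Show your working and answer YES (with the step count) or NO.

  start: SI(II)(KS(IK))(IS(II(IS)))
  step 1: I(KS(IK))(II(KS(IK)))(IS(II(IS)))
  step 2: KS(IK)(II(KS(IK)))(IS(II(IS)))
  step 3: S(II(KS(IK)))(IS(II(IS)))
  step 4: S(I(KS(IK)))(IS(II(IS)))
  step 5: S(KS(IK))(IS(II(IS)))
  step 6: SS(IS(II(IS)))
  step 7: SS(S(II(IS)))
  step 8: SS(S(I(IS)))

Answer: NO — after 8 steps the term is SS(S(I(IS))), not yet normal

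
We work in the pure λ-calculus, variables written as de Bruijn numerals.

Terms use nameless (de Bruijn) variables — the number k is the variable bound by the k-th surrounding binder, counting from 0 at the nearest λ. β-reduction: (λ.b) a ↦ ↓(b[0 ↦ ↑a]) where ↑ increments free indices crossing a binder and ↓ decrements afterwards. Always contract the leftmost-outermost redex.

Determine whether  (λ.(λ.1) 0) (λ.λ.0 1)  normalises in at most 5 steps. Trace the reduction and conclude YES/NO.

  start: (λ.(λ.1) 0) (λ.λ.0 1)
  →1  (λ.λ.λ.0 1) (λ.λ.0 1)
  →2  λ.λ.0 1

Answer: YES — reaches normal form λ.λ.0 1 in 2 ≤ 5 steps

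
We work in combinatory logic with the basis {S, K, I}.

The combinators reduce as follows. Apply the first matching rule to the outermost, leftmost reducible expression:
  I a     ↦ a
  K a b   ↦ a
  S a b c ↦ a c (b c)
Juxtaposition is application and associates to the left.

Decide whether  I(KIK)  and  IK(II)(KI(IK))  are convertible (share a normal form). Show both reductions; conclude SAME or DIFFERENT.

Answer: SAME — A ⇓ I, B ⇓ I

Derivation:
Term A:
  start: I(KIK)
  [1] KIK
  [2] I

Term B:
  start: IK(II)(KI(IK))
  [1] K(II)(KI(IK))
  [2] II
  [3] I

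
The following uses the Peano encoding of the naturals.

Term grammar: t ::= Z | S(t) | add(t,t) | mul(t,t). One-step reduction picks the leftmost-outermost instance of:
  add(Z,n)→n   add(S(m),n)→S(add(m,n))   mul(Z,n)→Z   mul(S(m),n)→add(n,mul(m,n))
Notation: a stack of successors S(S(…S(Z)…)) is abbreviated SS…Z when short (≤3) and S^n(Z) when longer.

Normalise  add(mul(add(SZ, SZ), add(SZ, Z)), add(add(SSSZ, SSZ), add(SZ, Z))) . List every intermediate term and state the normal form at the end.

  start: add(mul(add(SZ, SZ), add(SZ, Z)), add(add(SSSZ, SSZ), add(SZ, Z)))
  [1] add(mul(S(add(Z, SZ)), add(SZ, Z)), add(add(SSSZ, SSZ), add(SZ, Z)))
  [2] add(add(add(SZ, Z), mul(add(Z, SZ), add(SZ, Z))), add(add(SSSZ, SSZ), add(SZ, Z)))
  [3] add(add(S(add(Z, Z)), mul(add(Z, SZ), add(SZ, Z))), add(add(SSSZ, SSZ), add(SZ, Z)))
  [4] add(S(add(add(Z, Z), mul(add(Z, SZ), add(SZ, Z)))), add(add(SSSZ, SSZ), add(SZ, Z)))
  [5] S(add(add(add(Z, Z), mul(add(Z, SZ), add(SZ, Z))), add(add(SSSZ, SSZ), add(SZ, Z))))
  [6] S(add(add(Z, mul(add(Z, SZ), add(SZ, Z))), add(add(SSSZ, SSZ), add(SZ, Z))))
  [7] S(add(mul(add(Z, SZ), add(SZ, Z)), add(add(SSSZ, SSZ), add(SZ, Z))))
  [8] S(add(mul(SZ, add(SZ, Z)), add(add(SSSZ, SSZ), add(SZ, Z))))
  [9] S(add(add(add(SZ, Z), mul(Z, add(SZ, Z))), add(add(SSSZ, SSZ), add(SZ, Z))))
  [10] S(add(add(S(add(Z, Z)), mul(Z, add(SZ, Z))), add(add(SSSZ, SSZ), add(SZ, Z))))
  [11] S(add(S(add(add(Z, Z), mul(Z, add(SZ, Z)))), add(add(SSSZ, SSZ), add(SZ, Z))))
  [12] S(S(add(add(add(Z, Z), mul(Z, add(SZ, Z))), add(add(SSSZ, SSZ), add(SZ, Z)))))
  [13] S(S(add(add(Z, mul(Z, add(SZ, Z))), add(add(SSSZ, SSZ), add(SZ, Z)))))
  [14] S(S(add(mul(Z, add(SZ, Z)), add(add(SSSZ, SSZ), add(SZ, Z)))))
  [15] S(S(add(Z, add(add(SSSZ, SSZ), add(SZ, Z)))))
  [16] S(S(add(add(SSSZ, SSZ), add(SZ, Z))))
  [17] S(S(add(S(add(SSZ, SSZ)), add(SZ, Z))))
  [18] S(S(S(add(add(SSZ, SSZ), add(SZ, Z)))))
  [19] S(S(S(add(S(add(SZ, SSZ)), add(SZ, Z)))))
  [20] S(S(S(S(add(add(SZ, SSZ), add(SZ, Z))))))
  [21] S(S(S(S(add(S(add(Z, SSZ)), add(SZ, Z))))))
  [22] S(S(S(S(S(add(add(Z, SSZ), add(SZ, Z)))))))
  [23] S(S(S(S(S(add(SSZ, add(SZ, Z)))))))
  [24] S(S(S(S(S(S(add(SZ, add(SZ, Z))))))))
  [25] S(S(S(S(S(S(S(add(Z, add(SZ, Z)))))))))
  [26] S(S(S(S(S(S(S(add(SZ, Z))))))))
  [27] S(S(S(S(S(S(S(S(add(Z, Z)))))))))
  [28] S^8(Z)

Answer: normal form = S^8(Z)  (in 28 steps)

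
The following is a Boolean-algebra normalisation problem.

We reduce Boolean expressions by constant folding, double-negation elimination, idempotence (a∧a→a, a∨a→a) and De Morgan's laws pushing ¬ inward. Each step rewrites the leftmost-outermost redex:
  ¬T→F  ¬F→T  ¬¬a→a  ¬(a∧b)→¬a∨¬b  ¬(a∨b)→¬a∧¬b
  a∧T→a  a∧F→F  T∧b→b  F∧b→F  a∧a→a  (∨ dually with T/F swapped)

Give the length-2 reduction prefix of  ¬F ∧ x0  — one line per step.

Answer: after 2 steps: x0

Derivation:
  start: ¬F ∧ x0
  →1  T ∧ x0
  →2  x0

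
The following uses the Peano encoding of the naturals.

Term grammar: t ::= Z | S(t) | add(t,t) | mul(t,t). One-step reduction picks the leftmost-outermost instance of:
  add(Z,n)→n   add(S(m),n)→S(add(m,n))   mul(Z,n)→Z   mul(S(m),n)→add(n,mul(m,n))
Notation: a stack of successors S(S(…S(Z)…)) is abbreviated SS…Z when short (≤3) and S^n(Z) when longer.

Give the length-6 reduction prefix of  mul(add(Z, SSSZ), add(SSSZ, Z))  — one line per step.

  start: mul(add(Z, SSSZ), add(SSSZ, Z))
  [1] mul(SSSZ, add(SSSZ, Z))
  [2] add(add(SSSZ, Z), mul(SSZ, add(SSSZ, Z)))
  [3] add(S(add(SSZ, Z)), mul(SSZ, add(SSSZ, Z)))
  [4] S(add(add(SSZ, Z), mul(SSZ, add(SSSZ, Z))))
  [5] S(add(S(add(SZ, Z)), mul(SSZ, add(SSSZ, Z))))
  [6] S(S(add(add(SZ, Z), mul(SSZ, add(SSSZ, Z)))))

Answer: after 6 steps: S(S(add(add(SZ, Z), mul(SSZ, add(SSSZ, Z)))))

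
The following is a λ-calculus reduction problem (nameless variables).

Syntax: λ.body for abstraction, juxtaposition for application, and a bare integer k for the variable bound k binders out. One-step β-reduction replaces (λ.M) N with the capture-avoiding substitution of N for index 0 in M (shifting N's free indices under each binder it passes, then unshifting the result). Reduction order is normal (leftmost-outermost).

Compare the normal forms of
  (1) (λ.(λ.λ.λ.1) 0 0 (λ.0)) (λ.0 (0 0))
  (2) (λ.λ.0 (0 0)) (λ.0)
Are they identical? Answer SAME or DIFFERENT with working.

Answer: SAME — A ⇓ λ.0 (0 0), B ⇓ λ.0 (0 0)

Derivation:
Term A:
  start: (λ.(λ.λ.λ.1) 0 0 (λ.0)) (λ.0 (0 0))
  [1] (λ.λ.λ.1) (λ.0 (0 0)) (λ.0 (0 0)) (λ.0)
  [2] (λ.λ.1) (λ.0 (0 0)) (λ.0)
  [3] (λ.λ.0 (0 0)) (λ.0)
  [4] λ.0 (0 0)

Term B:
  start: (λ.λ.0 (0 0)) (λ.0)
  [1] λ.0 (0 0)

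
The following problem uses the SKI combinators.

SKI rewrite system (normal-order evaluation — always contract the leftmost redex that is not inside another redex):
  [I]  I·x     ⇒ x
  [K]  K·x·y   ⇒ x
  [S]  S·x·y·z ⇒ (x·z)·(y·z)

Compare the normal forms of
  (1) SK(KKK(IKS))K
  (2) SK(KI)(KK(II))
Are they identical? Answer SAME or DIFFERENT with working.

Answer: SAME — A ⇓ K, B ⇓ K

Derivation:
Term A:
  start: SK(KKK(IKS))K
  →1  KK(KKK(IKS)K)
  →2  K

Term B:
  start: SK(KI)(KK(II))
  →1  K(KK(II))(KI(KK(II)))
  →2  KK(II)
  →3  K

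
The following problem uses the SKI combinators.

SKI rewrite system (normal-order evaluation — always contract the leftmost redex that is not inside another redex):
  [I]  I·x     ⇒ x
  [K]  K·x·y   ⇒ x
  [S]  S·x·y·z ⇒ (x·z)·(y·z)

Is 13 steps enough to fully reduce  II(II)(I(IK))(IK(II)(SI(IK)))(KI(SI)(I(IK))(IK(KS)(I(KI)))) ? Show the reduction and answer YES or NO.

Answer: YES — reaches normal form I in 10 ≤ 13 steps

Reduction:
  start: II(II)(I(IK))(IK(II)(SI(IK)))(KI(SI)(I(IK))(IK(KS)(I(KI))))
  →1  I(II)(I(IK))(IK(II)(SI(IK)))(KI(SI)(I(IK))(IK(KS)(I(KI))))
  →2  II(I(IK))(IK(II)(SI(IK)))(KI(SI)(I(IK))(IK(KS)(I(KI))))
  →3  I(I(IK))(IK(II)(SI(IK)))(KI(SI)(I(IK))(IK(KS)(I(KI))))
  →4  I(IK)(IK(II)(SI(IK)))(KI(SI)(I(IK))(IK(KS)(I(KI))))
  →5  IK(IK(II)(SI(IK)))(KI(SI)(I(IK))(IK(KS)(I(KI))))
  →6  K(IK(II)(SI(IK)))(KI(SI)(I(IK))(IK(KS)(I(KI))))
  →7  IK(II)(SI(IK))
  →8  K(II)(SI(IK))
  →9  II
  →10  I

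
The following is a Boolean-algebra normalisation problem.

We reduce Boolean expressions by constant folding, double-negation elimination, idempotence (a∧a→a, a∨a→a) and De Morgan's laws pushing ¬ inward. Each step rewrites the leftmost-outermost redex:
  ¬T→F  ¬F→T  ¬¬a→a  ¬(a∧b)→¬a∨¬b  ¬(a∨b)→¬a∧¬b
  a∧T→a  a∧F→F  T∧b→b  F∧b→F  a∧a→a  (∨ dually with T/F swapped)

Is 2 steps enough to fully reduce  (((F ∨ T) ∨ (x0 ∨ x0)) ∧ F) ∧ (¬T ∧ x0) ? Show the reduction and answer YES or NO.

  start: (((F ∨ T) ∨ (x0 ∨ x0)) ∧ F) ∧ (¬T ∧ x0)
  →1  F ∧ (¬T ∧ x0)
  →2  F

Answer: YES — reaches normal form F in 2 ≤ 2 steps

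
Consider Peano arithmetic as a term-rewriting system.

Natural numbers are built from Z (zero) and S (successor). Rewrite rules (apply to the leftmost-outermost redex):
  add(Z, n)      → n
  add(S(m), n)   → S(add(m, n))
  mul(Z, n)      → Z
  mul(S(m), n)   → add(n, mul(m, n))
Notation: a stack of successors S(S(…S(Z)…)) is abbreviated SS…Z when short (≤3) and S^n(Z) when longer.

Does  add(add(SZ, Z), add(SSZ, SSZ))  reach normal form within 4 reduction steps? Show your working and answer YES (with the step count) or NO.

  start: add(add(SZ, Z), add(SSZ, SSZ))
  [1] add(S(add(Z, Z)), add(SSZ, SSZ))
  [2] S(add(add(Z, Z), add(SSZ, SSZ)))
  [3] S(add(Z, add(SSZ, SSZ)))
  [4] S(add(SSZ, SSZ))

Answer: NO — after 4 steps the term is S(add(SSZ, SSZ)), not yet normal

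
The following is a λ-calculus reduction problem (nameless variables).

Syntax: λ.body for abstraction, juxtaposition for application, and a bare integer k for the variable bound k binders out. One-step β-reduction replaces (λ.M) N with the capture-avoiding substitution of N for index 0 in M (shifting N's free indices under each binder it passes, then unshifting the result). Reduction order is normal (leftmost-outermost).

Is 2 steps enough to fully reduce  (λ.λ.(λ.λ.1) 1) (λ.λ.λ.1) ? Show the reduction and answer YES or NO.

  start: (λ.λ.(λ.λ.1) 1) (λ.λ.λ.1)
  [1] λ.(λ.λ.1) (λ.λ.λ.1)
  [2] λ.λ.λ.λ.λ.1

Answer: YES — reaches normal form λ.λ.λ.λ.λ.1 in 2 ≤ 2 steps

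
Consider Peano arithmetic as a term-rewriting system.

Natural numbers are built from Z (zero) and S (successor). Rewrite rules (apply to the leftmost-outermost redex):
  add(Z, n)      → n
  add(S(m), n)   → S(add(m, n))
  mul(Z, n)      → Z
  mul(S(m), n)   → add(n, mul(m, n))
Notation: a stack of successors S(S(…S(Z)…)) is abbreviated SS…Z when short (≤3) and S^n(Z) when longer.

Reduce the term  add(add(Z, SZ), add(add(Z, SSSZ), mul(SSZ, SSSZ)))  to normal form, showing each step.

  start: add(add(Z, SZ), add(add(Z, SSSZ), mul(SSZ, SSSZ)))
  →1  add(SZ, add(add(Z, SSSZ), mul(SSZ, SSSZ)))
  →2  S(add(Z, add(add(Z, SSSZ), mul(SSZ, SSSZ))))
  →3  S(add(add(Z, SSSZ), mul(SSZ, SSSZ)))
  →4  S(add(SSSZ, mul(SSZ, SSSZ)))
  →5  S(S(add(SSZ, mul(SSZ, SSSZ))))
  →6  S(S(S(add(SZ, mul(SSZ, SSSZ)))))
  →7  S(S(S(S(add(Z, mul(SSZ, SSSZ))))))
  →8  S(S(S(S(mul(SSZ, SSSZ)))))
  →9  S(S(S(S(add(SSSZ, mul(SZ, SSSZ))))))
  →10  S(S(S(S(S(add(SSZ, mul(SZ, SSSZ)))))))
  →11  S(S(S(S(S(S(add(SZ, mul(SZ, SSSZ))))))))
  →12  S(S(S(S(S(S(S(add(Z, mul(SZ, SSSZ)))))))))
  →13  S(S(S(S(S(S(S(mul(SZ, SSSZ))))))))
  →14  S(S(S(S(S(S(S(add(SSSZ, mul(Z, SSSZ)))))))))
  →15  S(S(S(S(S(S(S(S(add(SSZ, mul(Z, SSSZ))))))))))
  →16  S(S(S(S(S(S(S(S(S(add(SZ, mul(Z, SSSZ)))))))))))
  →17  S(S(S(S(S(S(S(S(S(S(add(Z, mul(Z, SSSZ))))))))))))
  →18  S(S(S(S(S(S(S(S(S(S(mul(Z, SSSZ)))))))))))
  →19  S^10(Z)

Answer: normal form = S^10(Z)  (in 19 steps)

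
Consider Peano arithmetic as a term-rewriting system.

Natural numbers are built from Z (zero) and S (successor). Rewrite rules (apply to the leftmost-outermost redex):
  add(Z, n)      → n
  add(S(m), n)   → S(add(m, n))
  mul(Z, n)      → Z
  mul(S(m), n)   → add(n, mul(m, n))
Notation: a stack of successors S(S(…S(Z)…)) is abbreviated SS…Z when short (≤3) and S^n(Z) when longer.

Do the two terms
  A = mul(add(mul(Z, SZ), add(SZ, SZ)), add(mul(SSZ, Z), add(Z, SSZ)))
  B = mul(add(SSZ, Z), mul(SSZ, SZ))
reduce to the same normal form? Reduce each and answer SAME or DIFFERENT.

Answer: SAME — A ⇓ S^4(Z), B ⇓ S^4(Z)

Reduction:
Term A:
  start: mul(add(mul(Z, SZ), add(SZ, SZ)), add(mul(SSZ, Z), add(Z, SSZ)))
  →1  mul(add(Z, add(SZ, SZ)), add(mul(SSZ, Z), add(Z, SSZ)))
  →2  mul(add(SZ, SZ), add(mul(SSZ, Z), add(Z, SSZ)))
  →3  mul(S(add(Z, SZ)), add(mul(SSZ, Z), add(Z, SSZ)))
  →4  add(add(mul(SSZ, Z), add(Z, SSZ)), mul(add(Z, SZ), add(mul(SSZ, Z), add(Z, SSZ))))
  →5  add(add(add(Z, mul(SZ, Z)), add(Z, SSZ)), mul(add(Z, SZ), add(mul(SSZ, Z), add(Z, SSZ))))
  →6  add(add(mul(SZ, Z), add(Z, SSZ)), mul(add(Z, SZ), add(mul(SSZ, Z), add(Z, SSZ))))
  →7  add(add(add(Z, mul(Z, Z)), add(Z, SSZ)), mul(add(Z, SZ), add(mul(SSZ, Z), add(Z, SSZ))))
  →8  add(add(mul(Z, Z), add(Z, SSZ)), mul(add(Z, SZ), add(mul(SSZ, Z), add(Z, SSZ))))
  →9  add(add(Z, add(Z, SSZ)), mul(add(Z, SZ), add(mul(SSZ, Z), add(Z, SSZ))))
  →10  add(add(Z, SSZ), mul(add(Z, SZ), add(mul(SSZ, Z), add(Z, SSZ))))
  →11  add(SSZ, mul(add(Z, SZ), add(mul(SSZ, Z), add(Z, SSZ))))
  →12  S(add(SZ, mul(add(Z, SZ), add(mul(SSZ, Z), add(Z, SSZ)))))
  →13  S(S(add(Z, mul(add(Z, SZ), add(mul(SSZ, Z), add(Z, SSZ))))))
  →14  S(S(mul(add(Z, SZ), add(mul(SSZ, Z), add(Z, SSZ)))))
  →15  S(S(mul(SZ, add(mul(SSZ, Z), add(Z, SSZ)))))
  →16  S(S(add(add(mul(SSZ, Z), add(Z, SSZ)), mul(Z, add(mul(SSZ, Z), add(Z, SSZ))))))
  →17  S(S(add(add(add(Z, mul(SZ, Z)), add(Z, SSZ)), mul(Z, add(mul(SSZ, Z), add(Z, SSZ))))))
  →18  S(S(add(add(mul(SZ, Z), add(Z, SSZ)), mul(Z, add(mul(SSZ, Z), add(Z, SSZ))))))
  →19  S(S(add(add(add(Z, mul(Z, Z)), add(Z, SSZ)), mul(Z, add(mul(SSZ, Z), add(Z, SSZ))))))
  →20  S(S(add(add(mul(Z, Z), add(Z, SSZ)), mul(Z, add(mul(SSZ, Z), add(Z, SSZ))))))
  →21  S(S(add(add(Z, add(Z, SSZ)), mul(Z, add(mul(SSZ, Z), add(Z, SSZ))))))
  →22  S(S(add(add(Z, SSZ), mul(Z, add(mul(SSZ, Z), add(Z, SSZ))))))
  →23  S(S(add(SSZ, mul(Z, add(mul(SSZ, Z), add(Z, SSZ))))))
  →24  S(S(S(add(SZ, mul(Z, add(mul(SSZ, Z), add(Z, SSZ)))))))
  →25  S(S(S(S(add(Z, mul(Z, add(mul(SSZ, Z), add(Z, SSZ))))))))
  →26  S(S(S(S(mul(Z, add(mul(SSZ, Z), add(Z, SSZ)))))))
  →27  S^4(Z)

Term B:
  start: mul(add(SSZ, Z), mul(SSZ, SZ))
  →1  mul(S(add(SZ, Z)), mul(SSZ, SZ))
  →2  add(mul(SSZ, SZ), mul(add(SZ, Z), mul(SSZ, SZ)))
  →3  add(add(SZ, mul(SZ, SZ)), mul(add(SZ, Z), mul(SSZ, SZ)))
  →4  add(S(add(Z, mul(SZ, SZ))), mul(add(SZ, Z), mul(SSZ, SZ)))
  →5  S(add(add(Z, mul(SZ, SZ)), mul(add(SZ, Z), mul(SSZ, SZ))))
  →6  S(add(mul(SZ, SZ), mul(add(SZ, Z), mul(SSZ, SZ))))
  →7  S(add(add(SZ, mul(Z, SZ)), mul(add(SZ, Z), mul(SSZ, SZ))))
  →8  S(add(S(add(Z, mul(Z, SZ))), mul(add(SZ, Z), mul(SSZ, SZ))))
  →9  S(S(add(add(Z, mul(Z, SZ)), mul(add(SZ, Z), mul(SSZ, SZ)))))
  →10  S(S(add(mul(Z, SZ), mul(add(SZ, Z), mul(SSZ, SZ)))))
  →11  S(S(add(Z, mul(add(SZ, Z), mul(SSZ, SZ)))))
  →12  S(S(mul(add(SZ, Z), mul(SSZ, SZ))))
  →13  S(S(mul(S(add(Z, Z)), mul(SSZ, SZ))))
  →14  S(S(add(mul(SSZ, SZ), mul(add(Z, Z), mul(SSZ, SZ)))))
  →15  S(S(add(add(SZ, mul(SZ, SZ)), mul(add(Z, Z), mul(SSZ, SZ)))))
  →16  S(S(add(S(add(Z, mul(SZ, SZ))), mul(add(Z, Z), mul(SSZ, SZ)))))
  →17  S(S(S(add(add(Z, mul(SZ, SZ)), mul(add(Z, Z), mul(SSZ, SZ))))))
  →18  S(S(S(add(mul(SZ, SZ), mul(add(Z, Z), mul(SSZ, SZ))))))
  →19  S(S(S(add(add(SZ, mul(Z, SZ)), mul(add(Z, Z), mul(SSZ, SZ))))))
  →20  S(S(S(add(S(add(Z, mul(Z, SZ))), mul(add(Z, Z), mul(SSZ, SZ))))))
  →21  S(S(S(S(add(add(Z, mul(Z, SZ)), mul(add(Z, Z), mul(SSZ, SZ)))))))
  →22  S(S(S(S(add(mul(Z, SZ), mul(add(Z, Z), mul(SSZ, SZ)))))))
  →23  S(S(S(S(add(Z, mul(add(Z, Z), mul(SSZ, SZ)))))))
  →24  S(S(S(S(mul(add(Z, Z), mul(SSZ, SZ))))))
  →25  S(S(S(S(mul(Z, mul(SSZ, SZ))))))
  →26  S^4(Z)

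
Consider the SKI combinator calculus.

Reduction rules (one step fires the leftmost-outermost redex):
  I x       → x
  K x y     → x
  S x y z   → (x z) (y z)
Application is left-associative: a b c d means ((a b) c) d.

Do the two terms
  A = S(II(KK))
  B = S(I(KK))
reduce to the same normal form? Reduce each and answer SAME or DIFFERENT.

Term A:
  start: S(II(KK))
  →1  S(I(KK))
  →2  S(KK)

Term B:
  start: S(I(KK))
  →1  S(KK)

Answer: SAME — A ⇓ S(KK), B ⇓ S(KK)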